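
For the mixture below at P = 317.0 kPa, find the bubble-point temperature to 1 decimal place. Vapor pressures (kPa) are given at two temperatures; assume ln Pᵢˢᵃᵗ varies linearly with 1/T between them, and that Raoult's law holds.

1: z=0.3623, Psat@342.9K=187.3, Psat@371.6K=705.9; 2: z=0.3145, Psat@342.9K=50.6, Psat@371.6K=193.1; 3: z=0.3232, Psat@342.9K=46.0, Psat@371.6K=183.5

Bubble-point temperature: ΣzᵢPᵢˢᵃᵗ(T) = P. Interpolate ln Pᵢˢᵃᵗ = aᵢ + bᵢ/T.
  T = 342.9 K: ΣzᵢPᵢˢᵃᵗ = 98.64 kPa
  T = 371.6 K: ΣzᵢPᵢˢᵃᵗ = 375.78 kPa
  T = 357.2 K: ΣzᵢPᵢˢᵃᵗ = 197.30 kPa
  T = 364.4 K: ΣzᵢPᵢˢᵃᵗ = 274.03 kPa
  T = 368.0 K: ΣzᵢPᵢˢᵃᵗ = 321.39 kPa
  T = 366.2 K: ΣzᵢPᵢˢᵃᵗ = 296.88 kPa
Interpolating between 366.2 K and 368.0 K gives T ≈ 367.7 K.

T = 367.7 K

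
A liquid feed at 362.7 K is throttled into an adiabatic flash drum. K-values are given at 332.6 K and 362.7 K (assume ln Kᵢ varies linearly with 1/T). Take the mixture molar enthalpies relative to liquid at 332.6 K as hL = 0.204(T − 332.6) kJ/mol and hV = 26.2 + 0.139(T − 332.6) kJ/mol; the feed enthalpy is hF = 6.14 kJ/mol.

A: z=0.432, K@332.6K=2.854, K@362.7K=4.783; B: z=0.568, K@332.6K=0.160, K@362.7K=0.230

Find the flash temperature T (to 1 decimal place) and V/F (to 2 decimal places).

Adiabatic flash: solve Rachford–Rice at each trial T, then check hF = ψ·hV(T) + (1−ψ)·hL(T).
  T = 332.6 K: K = (2.854, 0.160), RR gives ψ = 0.208, H_out = 5.448 kJ/mol
  T = 362.7 K: K = (4.783, 0.230), RR gives ψ = 0.411, H_out = 16.102 kJ/mol
  T = 347.6 K: K = (3.733, 0.193), RR gives ψ = 0.328, H_out = 11.325 kJ/mol
  T = 340.1 K: K = (3.274, 0.176), RR gives ψ = 0.275, H_out = 8.590 kJ/mol
  T = 336.4 K: K = (3.062, 0.168), RR gives ψ = 0.244, H_out = 7.103 kJ/mol
  T = 334.5 K: K = (2.957, 0.164), RR gives ψ = 0.226, H_out = 6.293 kJ/mol
  T = 333.6 K: K = (2.908, 0.162), RR gives ψ = 0.218, H_out = 5.897 kJ/mol
  T = 334.1 K: K = (2.935, 0.163), RR gives ψ = 0.223, H_out = 6.118 kJ/mol
  T = 334.3 K: K = (2.946, 0.164), RR gives ψ = 0.225, H_out = 6.206 kJ/mol
  T = 334.2 K: K = (2.940, 0.163), RR gives ψ = 0.224, H_out = 6.162 kJ/mol
Linear interpolation between T = 334.1 (H_out = 6.118) and T = 334.2 (H_out = 6.162) on hF = 6.14 gives T ≈ 334.1 K, at which ψ = 0.22.

T = 334.1 K, V/F = 0.22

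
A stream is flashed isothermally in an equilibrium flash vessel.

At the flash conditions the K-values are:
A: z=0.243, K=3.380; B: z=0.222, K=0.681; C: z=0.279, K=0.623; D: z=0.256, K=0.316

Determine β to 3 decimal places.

Material balance + equilibrium reduce to Σ zᵢ(Kᵢ−1)/(1+β(Kᵢ−1)) = 0.
Feasibility: ΣzᵢKᵢ = 1.227, Σzᵢ/Kᵢ = 1.656 — both > 1, two phases present.
Iterate (Newton) starting at β = 0.5:
  β = 0.500: g = -0.2159, g' = -0.656 → β = 0.171
  β = 0.171: g = 0.0256, g' = -0.920 → β = 0.199
  β = 0.199: g = 0.0008, g' = -0.867 → β = 0.200
Converged at β = 0.200.

β = 0.200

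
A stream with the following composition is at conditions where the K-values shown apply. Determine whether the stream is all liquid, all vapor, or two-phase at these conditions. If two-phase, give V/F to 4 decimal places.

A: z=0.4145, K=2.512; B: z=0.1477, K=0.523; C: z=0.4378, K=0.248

two-phase, V/F = 0.2169

ΣzᵢKᵢ = 1.2270; Σzᵢ/Kᵢ = 2.2127.
Both exceed 1, so a two-phase solution exists.
Let ψ = V/F and solve Σ zᵢ(Kᵢ−1)/(1+ψ(Kᵢ−1)) = 0.
Newton–Raphson from ψ = 0.47:
  ψ = 0.4700: g = -0.23364, g' = -0.9719 → ψ = 0.2296
  ψ = 0.2296: g = -0.01183, g' = -0.9262 → ψ = 0.2168
  ψ = 0.2168: g = 0.00004, g' = -0.9327 → ψ = 0.2169
Converged at ψ = 0.2169.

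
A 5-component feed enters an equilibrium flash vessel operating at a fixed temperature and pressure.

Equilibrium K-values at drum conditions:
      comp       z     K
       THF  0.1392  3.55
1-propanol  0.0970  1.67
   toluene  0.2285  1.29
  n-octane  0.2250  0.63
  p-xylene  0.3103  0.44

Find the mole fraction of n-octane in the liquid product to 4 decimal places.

x_n-octane = 0.2560

Rachford–Rice: g(ψ) = Σ zᵢ(Kᵢ−1)/(1+ψ(Kᵢ−1)) = 0.
Check two-phase: ΣzᵢKᵢ = 1.2292 > 1 and Σzᵢ/Kᵢ = 1.3368 > 1, so g(0) = 0.2292 > 0 and g(1) = -0.3368 < 0.
Iterate (Newton) starting at ψ = 0.36:
  ψ = 0.3600: g = -0.01626, g' = -0.4837 → ψ = 0.3264
  ψ = 0.3264: g = 0.00027, g' = -0.5005 → ψ = 0.3269
Converged at ψ = 0.3269.
Compositions from xᵢ = zᵢ/(1+ψ(Kᵢ−1)), yᵢ = Kᵢxᵢ:
  THF: x = 0.0759, y = 0.2695
  1-propanol: x = 0.0796, y = 0.1329
  toluene: x = 0.2087, y = 0.2692
  n-octane: x = 0.2560, y = 0.1613
  p-xylene: x = 0.3798, y = 0.1671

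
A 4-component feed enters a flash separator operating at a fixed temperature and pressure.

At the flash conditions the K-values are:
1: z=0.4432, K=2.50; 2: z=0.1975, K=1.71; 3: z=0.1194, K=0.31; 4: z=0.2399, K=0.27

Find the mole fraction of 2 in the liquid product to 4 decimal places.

x_2 = 0.1388

Newton iteration, V/F⁰ = 0.5:
  V/F = 0.5000: g = 0.08180, g' = -0.8294 → V/F = 0.5986
  V/F = 0.5986: g = -0.00275, g' = -0.8942 → V/F = 0.5956
Converged at V/F = 0.5956.
Compositions from xᵢ = zᵢ/(1+V/F(Kᵢ−1)), yᵢ = Kᵢxᵢ:
  1: x = 0.2341, y = 0.5852
  2: x = 0.1388, y = 0.2374
  3: x = 0.2027, y = 0.0628
  4: x = 0.4244, y = 0.1146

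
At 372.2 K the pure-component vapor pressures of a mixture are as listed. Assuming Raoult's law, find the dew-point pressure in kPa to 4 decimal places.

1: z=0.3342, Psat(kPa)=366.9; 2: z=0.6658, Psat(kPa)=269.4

At the dew point ψ → 1, so Σzᵢ/Kᵢ = 1 with Kᵢ = Pᵢˢᵃᵗ/P ⇒ 1/P = Σzᵢ/Pᵢˢᵃᵗ.
1/P = 0.3342/366.9 + 0.6658/269.4 = 0.0033823 ⇒ P = 295.6574 kPa

Pdew = 295.6574 kPa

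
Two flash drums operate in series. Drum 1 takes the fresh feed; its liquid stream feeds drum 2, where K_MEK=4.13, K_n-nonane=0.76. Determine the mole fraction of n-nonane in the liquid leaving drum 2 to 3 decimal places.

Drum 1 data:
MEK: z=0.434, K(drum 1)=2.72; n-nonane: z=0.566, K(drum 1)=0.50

Drum 1:
Binary case is linear: z₁(K₁−1)(1+ψ₁(K₂−1)) + z₂(K₂−1)(1+ψ₁(K₁−1)) = 0
⇒ ψ₁ = [z₁(K₁−1)+z₂(K₂−1)] / [−(K₁−1)(K₂−1)] = 0.4635/0.8600 = 0.539
Drum-1 compositions:
  MEK: x = 0.225, y = 0.613
  n-nonane: x = 0.775, y = 0.387
Drum-2 feed = drum-1 liquid: z₂ = (0.2252, 0.7748).
Drum 2:
Binary case is linear: z₁(K₁−1)(1+ψ₂(K₂−1)) + z₂(K₂−1)(1+ψ₂(K₁−1)) = 0
⇒ ψ₂ = [z₁(K₁−1)+z₂(K₂−1)] / [−(K₁−1)(K₂−1)] = 0.5190/0.7512 = 0.691
  MEK: x = 0.071, y = 0.294
  n-nonane: x = 0.929, y = 0.706

x_n-nonane (drum 2) = 0.929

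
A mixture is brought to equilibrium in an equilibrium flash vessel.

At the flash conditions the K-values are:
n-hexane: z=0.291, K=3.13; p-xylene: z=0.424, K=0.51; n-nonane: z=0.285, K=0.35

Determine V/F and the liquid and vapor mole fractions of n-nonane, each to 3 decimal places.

Rachford–Rice: g(V/F) = Σ zᵢ(Kᵢ−1)/(1+V/F(Kᵢ−1)) = 0.
Feasibility: ΣzᵢKᵢ = 1.227, Σzᵢ/Kᵢ = 1.739 — both > 1, two phases present.
Newton iteration, V/F⁰ = 0.5:
  V/F = 0.500: g = -0.2495, g' = -0.752 → V/F = 0.168
  V/F = 0.168: g = 0.0217, g' = -0.988 → V/F = 0.190
  V/F = 0.190: g = 0.0004, g' = -0.949 → V/F = 0.191
Converged at V/F = 0.191.
Compositions from xᵢ = zᵢ/(1+V/F(Kᵢ−1)), yᵢ = Kᵢxᵢ:
  n-hexane: x = 0.207, y = 0.648
  p-xylene: x = 0.468, y = 0.239
  n-nonane: x = 0.325, y = 0.114

V/F = 0.191, x_n-nonane = 0.325, y_n-nonane = 0.114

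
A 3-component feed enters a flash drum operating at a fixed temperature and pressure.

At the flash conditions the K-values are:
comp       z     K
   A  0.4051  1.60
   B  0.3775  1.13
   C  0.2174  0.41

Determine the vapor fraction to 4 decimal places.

ψ = 0.6920

Let ψ = V/F and solve Σ zᵢ(Kᵢ−1)/(1+ψ(Kᵢ−1)) = 0.
g(0) = ΣzᵢKᵢ − 1 = 0.1639 and g(1) = 1 − Σzᵢ/Kᵢ = -0.1175, so a root lies in (0, 1).
Newton–Raphson from ψ = 0.67:
  ψ = 0.6700: g = 0.00639, g' = -0.2866 → ψ = 0.6923
  ψ = 0.6923: g = -0.00009, g' = -0.2944 → ψ = 0.6920
Converged at ψ = 0.6920.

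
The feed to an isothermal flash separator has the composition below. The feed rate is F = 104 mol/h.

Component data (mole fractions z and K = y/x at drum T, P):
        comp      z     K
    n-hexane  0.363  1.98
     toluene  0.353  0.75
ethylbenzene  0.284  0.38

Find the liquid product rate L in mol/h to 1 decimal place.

L = 82.3 mol/h

Material balance + equilibrium reduce to Σ zᵢ(Kᵢ−1)/(1+V/F(Kᵢ−1)) = 0.
Check two-phase: ΣzᵢKᵢ = 1.091 > 1 and Σzᵢ/Kᵢ = 1.401 > 1, so g(0) = 0.091 > 0 and g(1) = -0.401 < 0.
Iterate (Newton) starting at V/F = 0.5:
  V/F = 0.500: g = -0.1173, g' = -0.415 → V/F = 0.217
  V/F = 0.217: g = -0.0036, g' = -0.407 → V/F = 0.209
Converged at V/F = 0.209.
Then V = V/F·F = 0.2086·104 = 21.7 mol/h and L = F − V = 82.3 mol/h.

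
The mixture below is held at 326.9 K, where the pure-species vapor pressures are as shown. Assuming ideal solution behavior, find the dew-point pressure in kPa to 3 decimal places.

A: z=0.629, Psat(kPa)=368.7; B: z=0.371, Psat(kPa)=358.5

Pdew = 364.849 kPa

At the dew point ψ → 1, so Σzᵢ/Kᵢ = 1 with Kᵢ = Pᵢˢᵃᵗ/P ⇒ 1/P = Σzᵢ/Pᵢˢᵃᵗ.
1/P = 0.629/368.7 + 0.371/358.5 = 0.002741 ⇒ P = 364.849 kPa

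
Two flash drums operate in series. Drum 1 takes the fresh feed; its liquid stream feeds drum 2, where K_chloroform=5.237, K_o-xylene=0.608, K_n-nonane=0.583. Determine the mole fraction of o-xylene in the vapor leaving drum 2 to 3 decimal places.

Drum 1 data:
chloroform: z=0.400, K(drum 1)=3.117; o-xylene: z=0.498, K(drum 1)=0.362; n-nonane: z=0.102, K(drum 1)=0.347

Drum 1:
Newton–Raphson from ψ₁ = 0.49:
  ψ₁ = 0.490: g = -0.1445, g' = -0.955 → ψ₁ = 0.339
  ψ₁ = 0.339: g = 0.0024, g' = -1.010 → ψ₁ = 0.341
Converged at ψ₁ = 0.341.
Drum-1 compositions:
  chloroform: x = 0.232, y = 0.724
  o-xylene: x = 0.636, y = 0.230
  n-nonane: x = 0.131, y = 0.046
Drum-2 feed = drum-1 liquid: z₂ = (0.2323, 0.6365, 0.1312).
Drum 2:
Material balance + equilibrium reduce to Σ zᵢ(Kᵢ−1)/(1+ψ₂(Kᵢ−1)) = 0.
Check two-phase: ΣzᵢKᵢ = 1.680 > 1 and Σzᵢ/Kᵢ = 1.316 > 1, so g(0) = 0.680 > 0 and g(1) = -0.316 < 0.
Newton–Raphson from ψ₂ = 0.35:
  ψ₂ = 0.350: g = 0.0431, g' = -0.839 → ψ₂ = 0.401
  ψ₂ = 0.401: g = 0.0026, g' = -0.742 → ψ₂ = 0.405
Converged at ψ₂ = 0.405.
  chloroform: x = 0.086, y = 0.448
  o-xylene: x = 0.757, y = 0.460
  n-nonane: x = 0.158, y = 0.092

y_o-xylene (drum 2) = 0.460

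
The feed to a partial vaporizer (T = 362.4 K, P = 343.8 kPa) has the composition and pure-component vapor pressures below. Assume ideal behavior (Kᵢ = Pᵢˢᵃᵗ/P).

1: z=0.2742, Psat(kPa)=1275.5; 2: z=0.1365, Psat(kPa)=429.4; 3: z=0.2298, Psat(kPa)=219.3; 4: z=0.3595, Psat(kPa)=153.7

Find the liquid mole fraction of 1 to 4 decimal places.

x_1 = 0.1232

Raoult's law: Kᵢ = Pᵢˢᵃᵗ/P = Pᵢˢᵃᵗ/343.8.
  K_1 = 1275.5/343.8 = 3.710006, K_2 = 429.4/343.8 = 1.248982, K_3 = 219.3/343.8 = 0.637871, K_4 = 153.7/343.8 = 0.447062
Rachford–Rice: g(ψ) = Σ zᵢ(Kᵢ−1)/(1+ψ(Kᵢ−1)) = 0.
g(0) = ΣzᵢKᵢ − 1 = 0.4951 and g(1) = 1 − Σzᵢ/Kᵢ = -0.3476, so a root lies in (0, 1).
Iterate (Newton) starting at ψ = 0.31:
  ψ = 0.3100: g = 0.10173, g' = -0.8004 → ψ = 0.4371
  ψ = 0.4371: g = 0.00979, g' = -0.6625 → ψ = 0.4519
  ψ = 0.4519: g = 0.00008, g' = -0.6522 → ψ = 0.4520
Converged at ψ = 0.4520.
Compositions from xᵢ = zᵢ/(1+ψ(Kᵢ−1)), yᵢ = Kᵢxᵢ:
  1: x = 0.1232, y = 0.4572
  2: x = 0.1227, y = 0.1532
  3: x = 0.2748, y = 0.1753
  4: x = 0.4793, y = 0.2143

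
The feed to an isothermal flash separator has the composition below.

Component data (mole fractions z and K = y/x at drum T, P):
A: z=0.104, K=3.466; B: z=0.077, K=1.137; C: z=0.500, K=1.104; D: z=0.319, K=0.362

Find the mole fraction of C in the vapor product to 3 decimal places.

y_C = 0.541

Material balance + equilibrium reduce to Σ zᵢ(Kᵢ−1)/(1+V/F(Kᵢ−1)) = 0.
Feasibility: ΣzᵢKᵢ = 1.115, Σzᵢ/Kᵢ = 1.432 — both > 1, two phases present.
Iterate (Newton) starting at V/F = 0.7:
  V/F = 0.700: g = -0.2156, g' = -0.515 → V/F = 0.281
  V/F = 0.281: g = -0.0360, g' = -0.420 → V/F = 0.196
  V/F = 0.196: g = 0.0017, g' = -0.464 → V/F = 0.199
Converged at V/F = 0.199.
Compositions from xᵢ = zᵢ/(1+V/F(Kᵢ−1)), yᵢ = Kᵢxᵢ:
  A: x = 0.070, y = 0.242
  B: x = 0.075, y = 0.085
  C: x = 0.490, y = 0.541
  D: x = 0.365, y = 0.132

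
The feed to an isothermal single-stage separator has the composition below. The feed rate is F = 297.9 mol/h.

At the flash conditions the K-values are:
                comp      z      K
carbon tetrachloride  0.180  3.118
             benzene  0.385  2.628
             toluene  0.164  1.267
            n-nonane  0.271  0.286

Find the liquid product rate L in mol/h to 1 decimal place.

L = 60.0 mol/h

Let ψ = V/F and solve Σ zᵢ(Kᵢ−1)/(1+ψ(Kᵢ−1)) = 0.
g(0) = ΣzᵢKᵢ − 1 = 0.858 and g(1) = 1 − Σzᵢ/Kᵢ = -0.281, so a root lies in (0, 1).
Iterate (Newton) starting at ψ = 0.34:
  ψ = 0.340: g = 0.4097, g' = -0.946 → ψ = 0.773
  ψ = 0.773: g = 0.0267, g' = -1.012 → ψ = 0.799
Converged at ψ = 0.799.
Then V = ψ·F = 0.7986·297.9 = 237.9 mol/h and L = F − V = 60.0 mol/h.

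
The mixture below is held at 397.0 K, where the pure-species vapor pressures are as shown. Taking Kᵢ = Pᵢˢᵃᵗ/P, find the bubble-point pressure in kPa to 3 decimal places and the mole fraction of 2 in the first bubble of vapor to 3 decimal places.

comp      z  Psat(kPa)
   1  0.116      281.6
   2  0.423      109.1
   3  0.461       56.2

At the bubble point ψ → 0, so ΣzᵢKᵢ = 1 with Kᵢ = Pᵢˢᵃᵗ/P ⇒ P = ΣzᵢPᵢˢᵃᵗ.
P = 0.116·281.6 + 0.423·109.1 + 0.461·56.2 = 104.723 kPa
yᵢ = zᵢPᵢˢᵃᵗ/P ⇒ y_2 = 0.423·109.1/104.723 = 0.441

Pbub = 104.723 kPa, y_2 = 0.441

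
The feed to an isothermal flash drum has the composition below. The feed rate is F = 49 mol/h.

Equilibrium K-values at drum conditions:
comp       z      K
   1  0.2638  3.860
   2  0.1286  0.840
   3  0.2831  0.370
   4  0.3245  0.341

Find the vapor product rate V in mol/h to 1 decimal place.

V = 10.1 mol/h

Rachford–Rice: g(ψ) = Σ zᵢ(Kᵢ−1)/(1+ψ(Kᵢ−1)) = 0.
Feasibility: ΣzᵢKᵢ = 1.3417, Σzᵢ/Kᵢ = 1.9382 — both > 1, two phases present.
Iterate (Newton) starting at ψ = 0.52:
  ψ = 0.5200: g = -0.30968, g' = -0.9274 → ψ = 0.1861
  ψ = 0.1861: g = 0.02543, g' = -1.2499 → ψ = 0.2064
  ψ = 0.2064: g = 0.00058, g' = -1.1939 → ψ = 0.2069
Converged at ψ = 0.2069.
Then V = ψ·F = 0.2069·49 = 10.1 mol/h and L = F − V = 38.9 mol/h.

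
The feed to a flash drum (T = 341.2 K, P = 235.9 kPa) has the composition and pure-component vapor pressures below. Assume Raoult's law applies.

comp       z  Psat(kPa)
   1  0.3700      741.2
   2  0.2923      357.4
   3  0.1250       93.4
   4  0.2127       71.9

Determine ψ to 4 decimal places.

ψ = 0.7105

Raoult's law: Kᵢ = Pᵢˢᵃᵗ/P = Pᵢˢᵃᵗ/235.9.
  K_1 = 741.2/235.9 = 3.142009, K_2 = 357.4/235.9 = 1.515049, K_3 = 93.4/235.9 = 0.395930, K_4 = 71.9/235.9 = 0.304790
Material balance + equilibrium reduce to Σ zᵢ(Kᵢ−1)/(1+ψ(Kᵢ−1)) = 0.
Check two-phase: ΣzᵢKᵢ = 1.7197 > 1 and Σzᵢ/Kᵢ = 1.3243 > 1, so g(0) = 0.7197 > 0 and g(1) = -0.3243 < 0.
Newton iteration, ψ⁰ = 0.58:
  ψ = 0.5800: g = 0.10535, g' = -0.7803 → ψ = 0.7150
  ψ = 0.7150: g = -0.00385, g' = -0.8541 → ψ = 0.7105
Converged at ψ = 0.7105.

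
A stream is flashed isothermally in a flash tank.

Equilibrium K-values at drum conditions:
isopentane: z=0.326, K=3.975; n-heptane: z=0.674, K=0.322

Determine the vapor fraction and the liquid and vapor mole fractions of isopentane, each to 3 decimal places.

ψ = 0.254, x_isopentane = 0.186, y_isopentane = 0.738

Material balance + equilibrium reduce to Σ zᵢ(Kᵢ−1)/(1+ψ(Kᵢ−1)) = 0.
g(0) = ΣzᵢKᵢ − 1 = 0.513 and g(1) = 1 − Σzᵢ/Kᵢ = -1.175, so a root lies in (0, 1).
Binary case is linear: z₁(K₁−1)(1+ψ(K₂−1)) + z₂(K₂−1)(1+ψ(K₁−1)) = 0
⇒ ψ = [z₁(K₁−1)+z₂(K₂−1)] / [−(K₁−1)(K₂−1)] = 0.5129/2.0170 = 0.254
Compositions from xᵢ = zᵢ/(1+ψ(Kᵢ−1)), yᵢ = Kᵢxᵢ:
  isopentane: x = 0.186, y = 0.738
  n-heptane: x = 0.814, y = 0.262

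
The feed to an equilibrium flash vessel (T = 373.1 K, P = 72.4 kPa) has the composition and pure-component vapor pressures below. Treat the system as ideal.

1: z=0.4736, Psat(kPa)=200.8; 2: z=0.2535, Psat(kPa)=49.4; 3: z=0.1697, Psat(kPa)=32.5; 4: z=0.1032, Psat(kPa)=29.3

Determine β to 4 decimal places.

Raoult's law: Kᵢ = Pᵢˢᵃᵗ/P = Pᵢˢᵃᵗ/72.4.
  K_1 = 200.8/72.4 = 2.773481, K_2 = 49.4/72.4 = 0.682320, K_3 = 32.5/72.4 = 0.448895, K_4 = 29.3/72.4 = 0.404696
Rachford–Rice: g(β) = Σ zᵢ(Kᵢ−1)/(1+β(Kᵢ−1)) = 0.
Feasibility: ΣzᵢKᵢ = 1.6044, Σzᵢ/Kᵢ = 1.1753 — both > 1, two phases present.
Iterate (Newton) starting at β = 0.5:
  β = 0.5000: g = 0.13286, g' = -0.6270 → β = 0.7119
  β = 0.7119: g = 0.00662, g' = -0.5834 → β = 0.7233
Converged at β = 0.7233.

β = 0.7233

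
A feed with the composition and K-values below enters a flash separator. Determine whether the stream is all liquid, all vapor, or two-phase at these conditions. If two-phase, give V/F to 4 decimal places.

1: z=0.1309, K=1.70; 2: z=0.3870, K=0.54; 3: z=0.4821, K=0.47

ΣzᵢKᵢ = 0.6581; Σzᵢ/Kᵢ = 1.8194.
Since ΣzᵢKᵢ < 1 the mixture is below its bubble point — single liquid phase.

all liquid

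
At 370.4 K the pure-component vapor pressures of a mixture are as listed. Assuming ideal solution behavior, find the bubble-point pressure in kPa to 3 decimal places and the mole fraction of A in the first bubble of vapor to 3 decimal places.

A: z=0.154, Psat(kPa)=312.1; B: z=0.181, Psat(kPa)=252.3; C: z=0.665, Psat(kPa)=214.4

At the bubble point ψ → 0, so ΣzᵢKᵢ = 1 with Kᵢ = Pᵢˢᵃᵗ/P ⇒ P = ΣzᵢPᵢˢᵃᵗ.
P = 0.154·312.1 + 0.181·252.3 + 0.665·214.4 = 236.306 kPa
yᵢ = zᵢPᵢˢᵃᵗ/P ⇒ y_A = 0.154·312.1/236.306 = 0.203

Pbub = 236.306 kPa, y_A = 0.203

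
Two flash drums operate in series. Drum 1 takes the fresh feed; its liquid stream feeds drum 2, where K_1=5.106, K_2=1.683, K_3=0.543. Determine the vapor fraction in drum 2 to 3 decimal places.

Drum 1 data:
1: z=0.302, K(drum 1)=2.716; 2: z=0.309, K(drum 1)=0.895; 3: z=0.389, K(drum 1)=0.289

Drum 1:
Newton iteration, ψ₁⁰ = 0.59:
  ψ₁ = 0.590: g = -0.2535, g' = -0.807 → ψ₁ = 0.276
  ψ₁ = 0.276: g = -0.0257, g' = -0.718 → ψ₁ = 0.240
Converged at ψ₁ = 0.240.
Drum-1 compositions:
  1: x = 0.214, y = 0.581
  2: x = 0.317, y = 0.284
  3: x = 0.469, y = 0.136
Drum-2 feed = drum-1 liquid: z₂ = (0.2138, 0.3170, 0.4692).
Drum 2:
Iterate (Newton) starting at ψ₂ = 0.4:
  ψ₂ = 0.400: g = 0.2399, g' = -0.754 → ψ₂ = 0.718
  ψ₂ = 0.718: g = 0.0484, g' = -0.515 → ψ₂ = 0.812
  ψ₂ = 0.812: g = 0.0008, g' = -0.501 → ψ₂ = 0.814
Converged at ψ₂ = 0.814.
  1: x = 0.049, y = 0.251
  2: x = 0.204, y = 0.343
  3: x = 0.747, y = 0.406

V/F (drum 2) = 0.814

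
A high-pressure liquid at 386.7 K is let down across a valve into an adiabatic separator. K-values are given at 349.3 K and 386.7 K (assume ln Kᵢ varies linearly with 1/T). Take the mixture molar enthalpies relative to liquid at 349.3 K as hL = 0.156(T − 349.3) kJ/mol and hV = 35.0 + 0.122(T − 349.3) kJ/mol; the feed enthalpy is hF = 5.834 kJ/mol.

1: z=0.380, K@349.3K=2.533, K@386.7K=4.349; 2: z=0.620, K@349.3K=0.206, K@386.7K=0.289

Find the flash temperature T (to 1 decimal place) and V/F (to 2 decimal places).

Adiabatic flash: solve Rachford–Rice at each trial T, then check hF = ψ·hV(T) + (1−ψ)·hL(T).
  T = 349.3 K: K = (2.533, 0.206), RR gives ψ = 0.074, H_out = 2.595 kJ/mol
  T = 386.7 K: K = (4.349, 0.289), RR gives ψ = 0.349, H_out = 17.617 kJ/mol
  T = 368.0 K: K = (3.365, 0.246), RR gives ψ = 0.242, H_out = 11.229 kJ/mol
  T = 358.6 K: K = (2.928, 0.226), RR gives ψ = 0.169, H_out = 7.317 kJ/mol
  T = 354.0 K: K = (2.728, 0.216), RR gives ψ = 0.126, H_out = 5.116 kJ/mol
  T = 356.3 K: K = (2.827, 0.221), RR gives ψ = 0.148, H_out = 6.245 kJ/mol
  T = 355.1 K: K = (2.775, 0.218), RR gives ψ = 0.137, H_out = 5.664 kJ/mol
  T = 355.7 K: K = (2.801, 0.219), RR gives ψ = 0.143, H_out = 5.956 kJ/mol
Linear interpolation between T = 355.1 (H_out = 5.664) and T = 355.7 (H_out = 5.956) on hF = 5.834 gives T ≈ 355.4 K, at which ψ = 0.14.

T = 355.4 K, V/F = 0.14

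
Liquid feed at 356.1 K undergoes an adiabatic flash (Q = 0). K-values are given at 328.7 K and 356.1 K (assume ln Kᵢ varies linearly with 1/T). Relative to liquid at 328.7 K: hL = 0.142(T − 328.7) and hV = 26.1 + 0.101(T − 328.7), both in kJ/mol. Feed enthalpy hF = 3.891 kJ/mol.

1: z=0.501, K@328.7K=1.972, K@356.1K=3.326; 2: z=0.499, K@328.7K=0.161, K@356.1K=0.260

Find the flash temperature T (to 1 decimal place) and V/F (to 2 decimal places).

T = 331.1 K, V/F = 0.14

Adiabatic flash: solve Rachford–Rice at each trial T, then check hF = ψ·hV(T) + (1−ψ)·hL(T).
  T = 328.7 K: K = (1.972, 0.161), RR gives ψ = 0.084, H_out = 2.186 kJ/mol
  T = 356.1 K: K = (3.326, 0.260), RR gives ψ = 0.462, H_out = 15.442 kJ/mol
  T = 342.4 K: K = (2.588, 0.207), RR gives ψ = 0.317, H_out = 10.046 kJ/mol
  T = 335.5 K: K = (2.263, 0.183), RR gives ψ = 0.218, H_out = 6.592 kJ/mol
  T = 332.1 K: K = (2.114, 0.172), RR gives ψ = 0.157, H_out = 4.555 kJ/mol
  T = 330.4 K: K = (2.042, 0.166), RR gives ψ = 0.122, H_out = 3.419 kJ/mol
Linear interpolation between T = 330.4 (H_out = 3.419) and T = 332.1 (H_out = 4.555) on hF = 3.891 gives T ≈ 331.1 K, at which ψ = 0.14.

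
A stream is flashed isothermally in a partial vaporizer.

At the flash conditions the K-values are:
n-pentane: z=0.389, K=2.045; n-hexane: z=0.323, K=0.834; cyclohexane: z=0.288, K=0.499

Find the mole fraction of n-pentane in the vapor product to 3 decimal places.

Iterate (Newton) starting at β = 0.4:
  β = 0.400: g = 0.0488, g' = -0.335 → β = 0.546
  β = 0.546: g = 0.0013, g' = -0.320 → β = 0.550
Converged at β = 0.550.
Compositions from xᵢ = zᵢ/(1+β(Kᵢ−1)), yᵢ = Kᵢxᵢ:
  n-pentane: x = 0.247, y = 0.505
  n-hexane: x = 0.355, y = 0.296
  cyclohexane: x = 0.398, y = 0.198

y_n-pentane = 0.505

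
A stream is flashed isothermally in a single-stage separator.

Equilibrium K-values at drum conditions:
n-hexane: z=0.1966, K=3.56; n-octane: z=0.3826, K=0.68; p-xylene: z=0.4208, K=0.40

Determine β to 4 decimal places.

Material balance + equilibrium reduce to Σ zᵢ(Kᵢ−1)/(1+β(Kᵢ−1)) = 0.
g(0) = ΣzᵢKᵢ − 1 = 0.1284 and g(1) = 1 − Σzᵢ/Kᵢ = -0.6699, so a root lies in (0, 1).
Newton iteration, β⁰ = 0.5:
  β = 0.5000: g = -0.28569, g' = -0.6125 → β = 0.0336
  β = 0.0336: g = 0.08201, g' = -1.2903 → β = 0.0971
  β = 0.0971: g = 0.00859, g' = -1.0389 → β = 0.1054
  β = 0.1054: g = 0.00011, g' = -1.0136 → β = 0.1055
Converged at β = 0.1055.

β = 0.1055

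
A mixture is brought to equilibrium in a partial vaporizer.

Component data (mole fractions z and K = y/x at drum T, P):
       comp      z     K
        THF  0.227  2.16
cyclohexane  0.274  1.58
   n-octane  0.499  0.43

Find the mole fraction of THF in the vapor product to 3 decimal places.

Let ψ = V/F and solve Σ zᵢ(Kᵢ−1)/(1+ψ(Kᵢ−1)) = 0.
g(0) = ΣzᵢKᵢ − 1 = 0.138 and g(1) = 1 − Σzᵢ/Kᵢ = -0.439, so a root lies in (0, 1).
Newton iteration, ψ⁰ = 0.47:
  ψ = 0.470: g = -0.0932, g' = -0.487 → ψ = 0.279
  ψ = 0.279: g = -0.0024, g' = -0.472 → ψ = 0.274
Converged at ψ = 0.274.
Compositions from xᵢ = zᵢ/(1+ψ(Kᵢ−1)), yᵢ = Kᵢxᵢ:
  THF: x = 0.172, y = 0.372
  cyclohexane: x = 0.236, y = 0.374
  n-octane: x = 0.591, y = 0.254

y_THF = 0.372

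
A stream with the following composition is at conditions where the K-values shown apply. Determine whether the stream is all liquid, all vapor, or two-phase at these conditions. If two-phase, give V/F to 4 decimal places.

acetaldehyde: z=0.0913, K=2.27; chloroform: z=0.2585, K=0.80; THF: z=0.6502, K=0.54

ΣzᵢKᵢ = 0.7652; Σzᵢ/Kᵢ = 1.5674.
Since ΣzᵢKᵢ < 1 the mixture is below its bubble point — single liquid phase.

all liquid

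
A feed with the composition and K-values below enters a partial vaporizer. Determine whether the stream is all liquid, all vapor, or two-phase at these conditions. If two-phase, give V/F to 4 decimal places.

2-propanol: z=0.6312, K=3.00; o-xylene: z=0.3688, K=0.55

all vapor

ΣzᵢKᵢ = 2.0964; Σzᵢ/Kᵢ = 0.8809.
Since Σzᵢ/Kᵢ < 1 the mixture is above its dew point — single vapor phase.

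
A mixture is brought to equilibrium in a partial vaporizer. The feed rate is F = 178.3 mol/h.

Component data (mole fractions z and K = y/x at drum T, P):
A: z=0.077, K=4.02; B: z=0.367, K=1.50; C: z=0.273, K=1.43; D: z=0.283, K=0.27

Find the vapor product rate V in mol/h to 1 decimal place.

V = 92.4 mol/h

Material balance + equilibrium reduce to Σ zᵢ(Kᵢ−1)/(1+V/F(Kᵢ−1)) = 0.
Feasibility: ΣzᵢKᵢ = 1.327, Σzᵢ/Kᵢ = 1.503 — both > 1, two phases present.
Newton iteration, V/F⁰ = 0.67:
  V/F = 0.670: g = -0.0989, g' = -0.737 → V/F = 0.536
  V/F = 0.536: g = -0.0103, g' = -0.600 → V/F = 0.519
  V/F = 0.519: g = -0.0001, g' = -0.589 → V/F = 0.518
Converged at V/F = 0.518.
Then V = V/F·F = 0.5184·178.3 = 92.4 mol/h and L = F − V = 85.9 mol/h.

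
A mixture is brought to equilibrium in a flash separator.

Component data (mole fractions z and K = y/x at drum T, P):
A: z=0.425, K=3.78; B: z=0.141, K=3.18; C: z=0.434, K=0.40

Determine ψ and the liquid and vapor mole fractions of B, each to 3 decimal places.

Let ψ = V/F and solve Σ zᵢ(Kᵢ−1)/(1+ψ(Kᵢ−1)) = 0.
Feasibility: ΣzᵢKᵢ = 2.228, Σzᵢ/Kᵢ = 1.242 — both > 1, two phases present.
Newton–Raphson from ψ = 0.45:
  ψ = 0.450: g = 0.3233, g' = -1.112 → ψ = 0.741
  ψ = 0.741: g = 0.0351, g' = -0.955 → ψ = 0.777
Converged at ψ = 0.777.
Compositions from xᵢ = zᵢ/(1+ψ(Kᵢ−1)), yᵢ = Kᵢxᵢ:
  A: x = 0.134, y = 0.508
  B: x = 0.052, y = 0.166
  C: x = 0.813, y = 0.325

ψ = 0.777, x_B = 0.052, y_B = 0.166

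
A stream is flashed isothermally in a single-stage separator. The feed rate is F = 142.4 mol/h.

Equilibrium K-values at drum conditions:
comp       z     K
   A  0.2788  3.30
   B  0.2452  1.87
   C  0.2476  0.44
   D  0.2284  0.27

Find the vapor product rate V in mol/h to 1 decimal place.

Rachford–Rice: g(β) = Σ zᵢ(Kᵢ−1)/(1+β(Kᵢ−1)) = 0.
Feasibility: ΣzᵢKᵢ = 1.5492, Σzᵢ/Kᵢ = 1.6243 — both > 1, two phases present.
Newton iteration, β⁰ = 0.5:
  β = 0.5000: g = -0.00824, g' = -0.8608 → β = 0.4904
Converged at β = 0.4904.
Then V = β·F = 0.4904·142.4 = 69.8 mol/h and L = F − V = 72.6 mol/h.

V = 69.8 mol/h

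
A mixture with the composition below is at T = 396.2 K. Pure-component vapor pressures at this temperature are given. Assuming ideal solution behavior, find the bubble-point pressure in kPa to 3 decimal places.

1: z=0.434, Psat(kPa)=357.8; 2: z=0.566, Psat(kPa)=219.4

Pbub = 279.466 kPa

At the bubble point ψ → 0, so ΣzᵢKᵢ = 1 with Kᵢ = Pᵢˢᵃᵗ/P ⇒ P = ΣzᵢPᵢˢᵃᵗ.
P = 0.434·357.8 + 0.566·219.4 = 279.466 kPa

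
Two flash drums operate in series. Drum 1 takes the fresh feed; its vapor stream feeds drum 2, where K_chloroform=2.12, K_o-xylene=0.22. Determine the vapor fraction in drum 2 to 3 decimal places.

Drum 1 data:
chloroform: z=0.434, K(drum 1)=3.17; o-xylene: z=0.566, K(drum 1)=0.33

V/F (drum 2) = 0.734

Drum 1:
Material balance + equilibrium reduce to Σ zᵢ(Kᵢ−1)/(1+ψ₁(Kᵢ−1)) = 0.
g(0) = ΣzᵢKᵢ − 1 = 0.563 and g(1) = 1 − Σzᵢ/Kᵢ = -0.852, so a root lies in (0, 1).
Binary case is linear: z₁(K₁−1)(1+ψ₁(K₂−1)) + z₂(K₂−1)(1+ψ₁(K₁−1)) = 0
⇒ ψ₁ = [z₁(K₁−1)+z₂(K₂−1)] / [−(K₁−1)(K₂−1)] = 0.5626/1.4539 = 0.387
Drum-1 compositions:
  chloroform: x = 0.236, y = 0.748
  o-xylene: x = 0.764, y = 0.252
Drum-2 feed = drum-1 vapor: z₂ = (0.7479, 0.2521).
Drum 2:
Material balance + equilibrium reduce to Σ zᵢ(Kᵢ−1)/(1+ψ₂(Kᵢ−1)) = 0.
Check two-phase: ΣzᵢKᵢ = 1.641 > 1 and Σzᵢ/Kᵢ = 1.499 > 1, so g(0) = 0.641 > 0 and g(1) = -0.499 < 0.
Newton–Raphson from ψ₂ = 0.59:
  ψ₂ = 0.590: g = 0.1400, g' = -0.867 → ψ₂ = 0.752
  ψ₂ = 0.752: g = -0.0205, g' = -1.172 → ψ₂ = 0.734
Converged at ψ₂ = 0.734.
  chloroform: x = 0.411, y = 0.870
  o-xylene: x = 0.589, y = 0.130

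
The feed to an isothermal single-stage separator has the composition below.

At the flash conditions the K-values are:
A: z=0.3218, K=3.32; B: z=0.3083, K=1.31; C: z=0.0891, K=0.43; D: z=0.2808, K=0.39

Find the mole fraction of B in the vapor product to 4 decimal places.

y_B = 0.3345

Iterate (Newton) starting at V/F = 0.5:
  V/F = 0.5000: g = 0.11090, g' = -0.6664 → V/F = 0.6664
  V/F = 0.6664: g = 0.00193, g' = -0.6595 → V/F = 0.6693
Converged at V/F = 0.6693.
Compositions from xᵢ = zᵢ/(1+V/F(Kᵢ−1)), yᵢ = Kᵢxᵢ:
  A: x = 0.1261, y = 0.4185
  B: x = 0.2553, y = 0.3345
  C: x = 0.1441, y = 0.0619
  D: x = 0.4746, y = 0.1851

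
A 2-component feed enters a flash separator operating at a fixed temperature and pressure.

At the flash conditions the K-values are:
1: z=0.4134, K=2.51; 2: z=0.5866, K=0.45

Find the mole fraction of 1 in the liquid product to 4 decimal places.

Rachford–Rice: g(ψ) = Σ zᵢ(Kᵢ−1)/(1+ψ(Kᵢ−1)) = 0.
g(0) = ΣzᵢKᵢ − 1 = 0.3016 and g(1) = 1 − Σzᵢ/Kᵢ = -0.4683, so a root lies in (0, 1).
Binary case is linear: z₁(K₁−1)(1+ψ(K₂−1)) + z₂(K₂−1)(1+ψ(K₁−1)) = 0
⇒ ψ = [z₁(K₁−1)+z₂(K₂−1)] / [−(K₁−1)(K₂−1)] = 0.30160/0.83050 = 0.3632
Compositions from xᵢ = zᵢ/(1+ψ(Kᵢ−1)), yᵢ = Kᵢxᵢ:
  1: x = 0.2670, y = 0.6701
  2: x = 0.7330, y = 0.3299

x_1 = 0.2670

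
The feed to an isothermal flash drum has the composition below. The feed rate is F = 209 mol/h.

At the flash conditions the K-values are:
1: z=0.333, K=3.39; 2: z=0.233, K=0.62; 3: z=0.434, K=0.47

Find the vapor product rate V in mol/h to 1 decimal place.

Newton iteration, ψ⁰ = 0.5:
  ψ = 0.500: g = -0.0597, g' = -0.672 → ψ = 0.411
  ψ = 0.411: g = 0.0024, g' = -0.730 → ψ = 0.414
Converged at ψ = 0.414.
Then V = ψ·F = 0.4144·209 = 86.6 mol/h and L = F − V = 122.4 mol/h.

V = 86.6 mol/h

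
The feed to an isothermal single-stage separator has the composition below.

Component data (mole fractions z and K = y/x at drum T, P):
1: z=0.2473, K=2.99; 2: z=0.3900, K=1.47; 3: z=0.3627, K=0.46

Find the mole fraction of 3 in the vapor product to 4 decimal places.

y_3 = 0.2823

Material balance + equilibrium reduce to Σ zᵢ(Kᵢ−1)/(1+β(Kᵢ−1)) = 0.
g(0) = ΣzᵢKᵢ − 1 = 0.4796 and g(1) = 1 − Σzᵢ/Kᵢ = -0.1365, so a root lies in (0, 1).
Newton–Raphson from β = 0.56:
  β = 0.5600: g = 0.09710, g' = -0.4904 → β = 0.7580
  β = 0.7580: g = -0.00024, g' = -0.5056 → β = 0.7575
Converged at β = 0.7575.
Compositions from xᵢ = zᵢ/(1+β(Kᵢ−1)), yᵢ = Kᵢxᵢ:
  1: x = 0.0986, y = 0.2949
  2: x = 0.2876, y = 0.4228
  3: x = 0.6138, y = 0.2823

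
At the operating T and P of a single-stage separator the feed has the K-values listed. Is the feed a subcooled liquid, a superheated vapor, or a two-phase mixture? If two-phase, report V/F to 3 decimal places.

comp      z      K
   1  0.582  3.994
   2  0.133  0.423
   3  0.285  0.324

ΣzᵢKᵢ = 2.473; Σzᵢ/Kᵢ = 1.340.
Both exceed 1, so a two-phase solution exists.
Iterate (Newton) starting at ψ = 0.5:
  ψ = 0.500: g = 0.2990, g' = -1.221 → ψ = 0.745
  ψ = 0.745: g = 0.0169, g' = -1.165 → ψ = 0.759
Converged at ψ = 0.759.

two-phase, V/F = 0.759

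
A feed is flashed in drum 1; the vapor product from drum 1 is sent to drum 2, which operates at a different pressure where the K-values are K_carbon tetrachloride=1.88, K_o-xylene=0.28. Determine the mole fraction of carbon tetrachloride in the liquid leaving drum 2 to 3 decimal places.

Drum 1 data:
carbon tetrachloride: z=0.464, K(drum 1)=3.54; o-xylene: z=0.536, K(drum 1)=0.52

Drum 1:
Binary case is linear: z₁(K₁−1)(1+ψ₁(K₂−1)) + z₂(K₂−1)(1+ψ₁(K₁−1)) = 0
⇒ ψ₁ = [z₁(K₁−1)+z₂(K₂−1)] / [−(K₁−1)(K₂−1)] = 0.9213/1.2192 = 0.756
Drum-1 compositions:
  carbon tetrachloride: x = 0.159, y = 0.563
  o-xylene: x = 0.841, y = 0.437
Drum-2 feed = drum-1 vapor: z₂ = (0.5626, 0.4374).
Drum 2:
Binary case is linear: z₁(K₁−1)(1+ψ₂(K₂−1)) + z₂(K₂−1)(1+ψ₂(K₁−1)) = 0
⇒ ψ₂ = [z₁(K₁−1)+z₂(K₂−1)] / [−(K₁−1)(K₂−1)] = 0.1802/0.6336 = 0.284
  carbon tetrachloride: x = 0.450, y = 0.846
  o-xylene: x = 0.550, y = 0.154

x_carbon tetrachloride (drum 2) = 0.450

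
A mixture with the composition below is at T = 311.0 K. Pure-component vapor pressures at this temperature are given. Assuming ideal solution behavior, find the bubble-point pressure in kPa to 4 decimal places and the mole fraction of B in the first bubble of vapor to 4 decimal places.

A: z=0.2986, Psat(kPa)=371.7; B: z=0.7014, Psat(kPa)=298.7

At the bubble point ψ → 0, so ΣzᵢKᵢ = 1 with Kᵢ = Pᵢˢᵃᵗ/P ⇒ P = ΣzᵢPᵢˢᵃᵗ.
P = 0.2986·371.7 + 0.7014·298.7 = 320.4978 kPa
yᵢ = zᵢPᵢˢᵃᵗ/P ⇒ y_B = 0.7014·298.7/320.4978 = 0.6537

Pbub = 320.4978 kPa, y_B = 0.6537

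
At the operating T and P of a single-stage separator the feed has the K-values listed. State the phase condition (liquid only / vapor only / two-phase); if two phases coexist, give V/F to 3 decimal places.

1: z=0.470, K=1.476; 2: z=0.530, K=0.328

liquid only

ΣzᵢKᵢ = 0.868; Σzᵢ/Kᵢ = 1.934.
Since ΣzᵢKᵢ < 1 the mixture is below its bubble point — single liquid phase.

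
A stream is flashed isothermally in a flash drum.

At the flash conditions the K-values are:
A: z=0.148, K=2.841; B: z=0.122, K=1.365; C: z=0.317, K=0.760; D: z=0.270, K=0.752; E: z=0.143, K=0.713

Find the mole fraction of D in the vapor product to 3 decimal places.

y_D = 0.223

Newton–Raphson from V/F = 0.52:
  V/F = 0.520: g = -0.0354, g' = -0.204 → V/F = 0.347
  V/F = 0.347: g = 0.0040, g' = -0.256 → V/F = 0.362
  V/F = 0.362: g = 0.0000, g' = -0.250 → V/F = 0.363
Converged at V/F = 0.363.
Compositions from xᵢ = zᵢ/(1+V/F(Kᵢ−1)), yᵢ = Kᵢxᵢ:
  A: x = 0.089, y = 0.252
  B: x = 0.108, y = 0.147
  C: x = 0.347, y = 0.264
  D: x = 0.297, y = 0.223
  E: x = 0.160, y = 0.114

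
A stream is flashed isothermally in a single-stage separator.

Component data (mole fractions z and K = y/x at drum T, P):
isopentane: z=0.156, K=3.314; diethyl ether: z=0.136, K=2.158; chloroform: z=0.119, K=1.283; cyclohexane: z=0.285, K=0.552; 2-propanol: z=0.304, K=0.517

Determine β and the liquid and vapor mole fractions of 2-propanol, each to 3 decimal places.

β = 0.376, x_2-propanol = 0.372, y_2-propanol = 0.192

Material balance + equilibrium reduce to Σ zᵢ(Kᵢ−1)/(1+β(Kᵢ−1)) = 0.
g(0) = ΣzᵢKᵢ − 1 = 0.278 and g(1) = 1 − Σzᵢ/Kᵢ = -0.307, so a root lies in (0, 1).
Newton iteration, β⁰ = 0.5:
  β = 0.500: g = -0.0615, g' = -0.478 → β = 0.371
  β = 0.371: g = 0.0027, g' = -0.526 → β = 0.376
Converged at β = 0.376.
Compositions from xᵢ = zᵢ/(1+β(Kᵢ−1)), yᵢ = Kᵢxᵢ:
  isopentane: x = 0.083, y = 0.276
  diethyl ether: x = 0.095, y = 0.204
  chloroform: x = 0.108, y = 0.138
  cyclohexane: x = 0.343, y = 0.189
  2-propanol: x = 0.372, y = 0.192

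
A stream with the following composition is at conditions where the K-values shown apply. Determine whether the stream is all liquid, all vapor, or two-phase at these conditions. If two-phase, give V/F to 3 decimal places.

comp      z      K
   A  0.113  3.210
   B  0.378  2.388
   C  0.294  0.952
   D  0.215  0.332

ΣzᵢKᵢ = 1.617; Σzᵢ/Kᵢ = 1.150.
Both exceed 1, so a two-phase solution exists.
Iterate (Newton) starting at ψ = 0.5:
  ψ = 0.500: g = 0.1983, g' = -0.595 → ψ = 0.833
  ψ = 0.833: g = -0.0073, g' = -0.713 → ψ = 0.823
Converged at ψ = 0.823.

two-phase, V/F = 0.823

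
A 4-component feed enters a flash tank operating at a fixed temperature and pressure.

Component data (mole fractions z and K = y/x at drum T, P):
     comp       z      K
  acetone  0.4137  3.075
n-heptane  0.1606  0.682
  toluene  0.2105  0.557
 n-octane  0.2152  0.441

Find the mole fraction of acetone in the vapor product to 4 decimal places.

y_acetone = 0.5571

Material balance + equilibrium reduce to Σ zᵢ(Kᵢ−1)/(1+V/F(Kᵢ−1)) = 0.
g(0) = ΣzᵢKᵢ − 1 = 0.5938 and g(1) = 1 − Σzᵢ/Kᵢ = -0.2359, so a root lies in (0, 1).
Newton–Raphson from V/F = 0.5:
  V/F = 0.5000: g = 0.07384, g' = -0.6497 → V/F = 0.6136
  V/F = 0.6136: g = 0.00298, g' = -0.6035 → V/F = 0.6186
Converged at V/F = 0.6186.
Compositions from xᵢ = zᵢ/(1+V/F(Kᵢ−1)), yᵢ = Kᵢxᵢ:
  acetone: x = 0.1812, y = 0.5571
  n-heptane: x = 0.1999, y = 0.1364
  toluene: x = 0.2900, y = 0.1615
  n-octane: x = 0.3289, y = 0.1451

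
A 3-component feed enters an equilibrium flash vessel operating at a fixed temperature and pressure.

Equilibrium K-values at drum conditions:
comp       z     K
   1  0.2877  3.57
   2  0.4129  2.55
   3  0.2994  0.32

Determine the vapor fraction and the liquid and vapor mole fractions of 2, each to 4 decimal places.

ψ = 0.8721, x_2 = 0.1756, y_2 = 0.4477

Rachford–Rice: g(ψ) = Σ zᵢ(Kᵢ−1)/(1+ψ(Kᵢ−1)) = 0.
Feasibility: ΣzᵢKᵢ = 2.1758, Σzᵢ/Kᵢ = 1.1781 — both > 1, two phases present.
Iterate (Newton) starting at ψ = 0.5:
  ψ = 0.5000: g = 0.37567, g' = -0.9966 → ψ = 0.8769
  ψ = 0.8769: g = -0.00583, g' = -1.2073 → ψ = 0.8721
Converged at ψ = 0.8721.
Compositions from xᵢ = zᵢ/(1+ψ(Kᵢ−1)), yᵢ = Kᵢxᵢ:
  1: x = 0.0888, y = 0.3169
  2: x = 0.1756, y = 0.4477
  3: x = 0.7357, y = 0.2354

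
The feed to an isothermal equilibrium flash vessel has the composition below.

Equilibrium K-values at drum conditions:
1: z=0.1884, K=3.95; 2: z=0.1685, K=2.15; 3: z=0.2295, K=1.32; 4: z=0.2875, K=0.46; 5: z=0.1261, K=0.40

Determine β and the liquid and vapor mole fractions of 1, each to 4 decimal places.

β = 0.6482, x_1 = 0.0647, y_1 = 0.2555

Rachford–Rice: g(β) = Σ zᵢ(Kᵢ−1)/(1+β(Kᵢ−1)) = 0.
Feasibility: ΣzᵢKᵢ = 1.5921, Σzᵢ/Kᵢ = 1.2402 — both > 1, two phases present.
Newton iteration, β⁰ = 0.5:
  β = 0.5000: g = 0.09014, g' = -0.6249 → β = 0.6442
  β = 0.6442: g = 0.00240, g' = -0.6023 → β = 0.6482
Converged at β = 0.6482.
Compositions from xᵢ = zᵢ/(1+β(Kᵢ−1)), yᵢ = Kᵢxᵢ:
  1: x = 0.0647, y = 0.2555
  2: x = 0.0965, y = 0.2076
  3: x = 0.1901, y = 0.2509
  4: x = 0.4423, y = 0.2035
  5: x = 0.2064, y = 0.0825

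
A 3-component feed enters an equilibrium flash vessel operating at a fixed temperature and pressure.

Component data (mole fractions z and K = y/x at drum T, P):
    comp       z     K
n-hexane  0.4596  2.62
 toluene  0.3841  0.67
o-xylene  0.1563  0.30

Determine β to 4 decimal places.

β = 0.6509

Let β = V/F and solve Σ zᵢ(Kᵢ−1)/(1+β(Kᵢ−1)) = 0.
g(0) = ΣzᵢKᵢ − 1 = 0.5084 and g(1) = 1 − Σzᵢ/Kᵢ = -0.2697, so a root lies in (0, 1).
Newton–Raphson from β = 0.5:
  β = 0.5000: g = 0.09123, g' = -0.6094 → β = 0.6497
  β = 0.6497: g = 0.00073, g' = -0.6117 → β = 0.6509
Converged at β = 0.6509.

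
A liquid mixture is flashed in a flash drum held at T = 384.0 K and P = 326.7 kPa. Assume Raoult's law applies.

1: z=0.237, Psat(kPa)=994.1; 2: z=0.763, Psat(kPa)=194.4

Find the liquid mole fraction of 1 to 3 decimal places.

x_1 = 0.165

Raoult's law: Kᵢ = Pᵢˢᵃᵗ/P = Pᵢˢᵃᵗ/326.7.
  K_1 = 994.1/326.7 = 3.04285, K_2 = 194.4/326.7 = 0.59504
Rachford–Rice: g(ψ) = Σ zᵢ(Kᵢ−1)/(1+ψ(Kᵢ−1)) = 0.
Feasibility: ΣzᵢKᵢ = 1.175, Σzᵢ/Kᵢ = 1.360 — both > 1, two phases present.
Binary case is linear: z₁(K₁−1)(1+ψ(K₂−1)) + z₂(K₂−1)(1+ψ(K₁−1)) = 0
⇒ ψ = [z₁(K₁−1)+z₂(K₂−1)] / [−(K₁−1)(K₂−1)] = 0.1752/0.8273 = 0.212
Compositions from xᵢ = zᵢ/(1+ψ(Kᵢ−1)), yᵢ = Kᵢxᵢ:
  1: x = 0.165, y = 0.503
  2: x = 0.835, y = 0.497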